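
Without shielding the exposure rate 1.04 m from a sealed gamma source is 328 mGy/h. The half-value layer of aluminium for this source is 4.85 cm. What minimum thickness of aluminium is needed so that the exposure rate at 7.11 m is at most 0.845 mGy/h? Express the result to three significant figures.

14.8 cm

At 7.11 m, distance alone gives 328 × (1.04/7.11)² = 328 × 0.02140 = 7.019 mGy/h.
Further attenuation needed: 7.019/0.845 = 8.307.
n = log₂(8.307) = 3.054 half-value layers.
Thickness = 3.054 × 4.85 cm = 14.81 cm.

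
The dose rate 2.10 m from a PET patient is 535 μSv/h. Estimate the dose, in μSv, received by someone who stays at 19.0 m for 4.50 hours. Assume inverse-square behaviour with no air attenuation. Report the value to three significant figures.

29.4 μSv

Intensity scales as (d₁/d₂)², so rate at 19.0 m:
535 × (2.10/19.0)² = 535 × 0.01222 = 6.538 μSv/h.
Dose = rate × time = 6.538 μSv/h × 4.500 h = 29.42 μSv.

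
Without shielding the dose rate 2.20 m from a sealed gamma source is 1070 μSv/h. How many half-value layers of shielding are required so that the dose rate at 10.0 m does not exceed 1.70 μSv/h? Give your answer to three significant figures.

4.93 half-value layers

At 10.0 m, distance alone gives 1070 × (2.20/10.0)² = 1070 × 0.04840 = 51.79 μSv/h.
Further attenuation needed: 51.79/1.70 = 30.46.
n = log₂(30.46) = 4.929 half-value layers.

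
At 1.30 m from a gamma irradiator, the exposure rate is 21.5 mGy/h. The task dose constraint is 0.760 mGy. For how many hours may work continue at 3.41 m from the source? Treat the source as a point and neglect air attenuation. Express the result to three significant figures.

0.243 h

Applying the 1/r² law, rate at 3.41 m:
(1.30/3.41)² = 0.1453, so 21.5 × 0.1453 = 3.124 mGy/h.
Stay time = 0.760 mGy ÷ 3.124 mGy/h = 0.2433 h.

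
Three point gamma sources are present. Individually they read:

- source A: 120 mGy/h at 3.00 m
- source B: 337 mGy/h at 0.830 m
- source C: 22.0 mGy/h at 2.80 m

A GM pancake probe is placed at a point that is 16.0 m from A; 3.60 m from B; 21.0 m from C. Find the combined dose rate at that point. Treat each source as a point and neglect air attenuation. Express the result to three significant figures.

Each source contributes Iᵢ·(dᵢ/rᵢ)²; contributions add.
A: 120 × (3.00/16.0)² = 4.219 mGy/h
B: 337 × (0.830/3.60)² = 17.91 mGy/h
C: 22.0 × (2.80/21.0)² = 0.3911 mGy/h
Total = 4.219 + 17.91 + 0.3911 = 22.52 mGy/h.

22.5 mGy/h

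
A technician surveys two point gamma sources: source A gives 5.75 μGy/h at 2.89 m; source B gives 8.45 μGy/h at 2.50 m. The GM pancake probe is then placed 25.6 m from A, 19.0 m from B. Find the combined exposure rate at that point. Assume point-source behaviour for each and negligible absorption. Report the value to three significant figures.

0.220 μGy/h

Each source contributes Iᵢ·(dᵢ/rᵢ)²; contributions add.
A: 5.75 × (2.89/25.6)² = 0.07328 μGy/h
B: 8.45 × (2.50/19.0)² = 0.1463 μGy/h
Total = 0.07328 + 0.1463 = 0.2196 μGy/h.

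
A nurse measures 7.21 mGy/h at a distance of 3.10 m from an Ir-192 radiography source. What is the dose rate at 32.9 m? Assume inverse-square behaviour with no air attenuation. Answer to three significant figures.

0.0640 mGy/h

Applying the 1/r² law, the rate at 32.9 m is
(3.10/32.9)² = 0.008878, so 7.21 × 0.008878 = 0.06401 mGy/h.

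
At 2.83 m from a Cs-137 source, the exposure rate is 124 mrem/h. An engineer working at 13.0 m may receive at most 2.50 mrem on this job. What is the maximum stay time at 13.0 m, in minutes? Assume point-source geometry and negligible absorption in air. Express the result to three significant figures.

25.5 min

Applying the 1/r² law, rate at 13.0 m:
124 × (2.83/13.0)² = 124 × 0.04739 = 5.876 mrem/h.
Stay time = 2.50 mrem ÷ 5.876 mrem/h = 0.4255 h = 25.53 min.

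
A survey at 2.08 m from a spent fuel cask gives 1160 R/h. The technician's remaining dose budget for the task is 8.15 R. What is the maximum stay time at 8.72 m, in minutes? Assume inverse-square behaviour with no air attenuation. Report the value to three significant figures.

Using I₁d₁² = I₂d₂², rate at 8.72 m:
(2.08/8.72)² = 0.05690, so 1160 × 0.05690 = 66.00 R/h.
Stay time = 8.15 R ÷ 66.00 R/h = 0.1235 h = 7.410 min.

7.41 min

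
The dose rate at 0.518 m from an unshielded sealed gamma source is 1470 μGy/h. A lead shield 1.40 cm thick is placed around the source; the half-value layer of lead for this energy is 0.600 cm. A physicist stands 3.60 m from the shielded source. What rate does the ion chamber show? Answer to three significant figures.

6.04 μGy/h

Distance alone: 1470 × (0.518/3.60)² = 1470 × 0.02070 = 30.43 μGy/h.
Shield: 1.40/0.600 = 2.333 half-value layers → attenuation 2^(−2.333) = 0.1985.
Combined: 30.43 × 0.1985 = 6.040 μGy/h.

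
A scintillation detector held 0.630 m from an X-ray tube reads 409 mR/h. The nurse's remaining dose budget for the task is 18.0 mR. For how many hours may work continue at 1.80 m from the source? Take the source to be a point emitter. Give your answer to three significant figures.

Using I₁d₁² = I₂d₂², rate at 1.80 m:
409 × (0.630/1.80)² = 409 × 0.1225 = 50.10 mR/h.
Stay time = 18.0 mR ÷ 50.10 mR/h = 0.3593 h.

0.359 h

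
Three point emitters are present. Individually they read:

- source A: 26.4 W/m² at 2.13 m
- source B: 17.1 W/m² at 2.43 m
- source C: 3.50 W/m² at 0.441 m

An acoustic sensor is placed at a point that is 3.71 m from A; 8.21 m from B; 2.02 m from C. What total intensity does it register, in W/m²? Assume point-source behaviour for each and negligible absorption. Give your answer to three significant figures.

10.4 W/m²

By superposition, sum each source's inverse-square contribution:
A: 26.4 × (2.13/3.71)² = 8.702 W/m²
B: 17.1 × (2.43/8.21)² = 1.498 W/m²
C: 3.50 × (0.441/2.02)² = 0.1668 W/m²
Total = 8.702 + 1.498 + 0.1668 = 10.37 W/m².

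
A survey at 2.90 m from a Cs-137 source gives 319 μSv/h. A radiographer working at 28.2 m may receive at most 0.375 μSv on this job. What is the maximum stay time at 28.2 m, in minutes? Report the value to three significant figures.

Since intensity falls as 1/r², rate at 28.2 m:
319 × (2.90/28.2)² = 319 × 0.01058 = 3.375 μSv/h.
Stay time = 0.375 μSv ÷ 3.375 μSv/h = 0.1111 h = 6.666 min.

6.67 min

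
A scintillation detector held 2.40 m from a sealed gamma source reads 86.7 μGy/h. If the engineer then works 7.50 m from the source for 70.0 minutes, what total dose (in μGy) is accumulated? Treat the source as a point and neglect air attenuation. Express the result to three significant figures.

10.4 μGy

Since intensity falls as 1/r², rate at 7.50 m:
(2.40/7.50)² = 0.1024, so 86.7 × 0.1024 = 8.878 μGy/h.
Dose = rate × time = 8.878 μGy/h × 1.167 h = 10.36 μGy.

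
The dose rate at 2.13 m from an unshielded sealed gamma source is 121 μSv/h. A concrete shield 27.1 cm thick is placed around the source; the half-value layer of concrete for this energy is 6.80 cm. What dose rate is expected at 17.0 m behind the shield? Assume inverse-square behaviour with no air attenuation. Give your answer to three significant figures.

0.120 μSv/h

Distance alone: 121 × (2.13/17.0)² = 121 × 0.01570 = 1.900 μSv/h.
Shield: 27.1/6.80 = 3.985 half-value layers → attenuation 2^(−3.985) = 0.06315.
Combined: 1.900 × 0.06315 = 0.1200 μSv/h.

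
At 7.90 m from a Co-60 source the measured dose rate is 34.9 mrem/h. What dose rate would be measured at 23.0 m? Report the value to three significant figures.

By the inverse-square law, scaling from 7.90 m to 23.0 m:
34.9 × (7.90/23.0)² = 34.9 × 0.1180 = 4.118 mrem/h.

4.12 mrem/h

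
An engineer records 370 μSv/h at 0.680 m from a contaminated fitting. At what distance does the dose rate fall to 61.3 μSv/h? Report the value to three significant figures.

Using I₁d₁² = I₂d₂², d₂ = d₁·√(I₁/I₂).
I₁/I₂ = 370/61.3 = 6.036, so d₂ = 0.680 × √6.036 = 1.671 m.

1.67 m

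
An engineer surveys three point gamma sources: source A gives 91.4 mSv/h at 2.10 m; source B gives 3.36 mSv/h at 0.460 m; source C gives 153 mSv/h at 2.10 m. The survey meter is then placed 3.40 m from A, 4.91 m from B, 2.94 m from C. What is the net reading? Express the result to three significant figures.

113 mSv/h

By superposition, sum each source's inverse-square contribution:
A: 91.4 × (2.10/3.40)² = 34.87 mSv/h
B: 3.36 × (0.460/4.91)² = 0.02949 mSv/h
C: 153 × (2.10/2.94)² = 78.06 mSv/h
Total = 34.87 + 0.02949 + 78.06 = 113.0 mSv/h.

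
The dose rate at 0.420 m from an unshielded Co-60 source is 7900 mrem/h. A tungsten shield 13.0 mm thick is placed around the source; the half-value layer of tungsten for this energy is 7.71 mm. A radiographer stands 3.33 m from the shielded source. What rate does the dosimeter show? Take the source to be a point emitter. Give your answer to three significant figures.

39.1 mrem/h

Distance alone: (0.420/3.33)² = 0.01591, so 7900 × 0.01591 = 125.7 mrem/h.
Shield: 13.0/7.71 = 1.686 half-value layers → attenuation 2^(−1.686) = 0.3108.
Combined: 125.7 × 0.3108 = 39.07 mrem/h.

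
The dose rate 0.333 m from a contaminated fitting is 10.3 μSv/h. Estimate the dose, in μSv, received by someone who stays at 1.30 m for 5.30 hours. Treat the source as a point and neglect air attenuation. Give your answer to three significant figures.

3.58 μSv

Applying the 1/r² law, rate at 1.30 m:
10.3 × (0.333/1.30)² = 10.3 × 0.06561 = 0.6758 μSv/h.
Dose = rate × time = 0.6758 μSv/h × 5.300 h = 3.582 μSv.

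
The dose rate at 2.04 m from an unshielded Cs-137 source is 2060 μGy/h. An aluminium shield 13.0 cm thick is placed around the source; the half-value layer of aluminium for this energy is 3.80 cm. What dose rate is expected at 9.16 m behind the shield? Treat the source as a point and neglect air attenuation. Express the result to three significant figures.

Distance alone: (2.04/9.16)² = 0.04960, so 2060 × 0.04960 = 102.2 μGy/h.
Shield: 13.0/3.80 = 3.421 half-value layers → attenuation 2^(−3.421) = 0.09336.
Combined: 102.2 × 0.09336 = 9.541 μGy/h.

9.54 μGy/h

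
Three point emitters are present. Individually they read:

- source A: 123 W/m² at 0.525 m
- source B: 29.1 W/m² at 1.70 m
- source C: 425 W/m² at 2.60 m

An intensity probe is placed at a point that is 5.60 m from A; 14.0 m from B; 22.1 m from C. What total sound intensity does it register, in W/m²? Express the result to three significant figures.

By superposition, sum each source's inverse-square contribution:
A: 123 × (0.525/5.60)² = 1.081 W/m²
B: 29.1 × (1.70/14.0)² = 0.4291 W/m²
C: 425 × (2.60/22.1)² = 5.882 W/m²
Total = 1.081 + 0.4291 + 5.882 = 7.392 W/m².

7.39 W/m²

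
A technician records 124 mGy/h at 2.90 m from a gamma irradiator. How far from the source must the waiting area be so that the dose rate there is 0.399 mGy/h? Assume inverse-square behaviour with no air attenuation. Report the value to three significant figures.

51.1 m

By the inverse-square law, d₂ = d₁·√(I₁/I₂).
I₁/I₂ = 124/0.399 = 310.8, so d₂ = 2.90 × √310.8 = 51.13 m.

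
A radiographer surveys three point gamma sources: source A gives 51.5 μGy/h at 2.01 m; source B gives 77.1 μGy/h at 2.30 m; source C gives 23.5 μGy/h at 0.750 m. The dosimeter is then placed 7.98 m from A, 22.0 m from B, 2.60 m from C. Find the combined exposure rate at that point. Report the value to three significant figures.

6.07 μGy/h

Each source contributes Iᵢ·(dᵢ/rᵢ)²; contributions add.
A: 51.5 × (2.01/7.98)² = 3.267 μGy/h
B: 77.1 × (2.30/22.0)² = 0.8427 μGy/h
C: 23.5 × (0.750/2.60)² = 1.955 μGy/h
Total = 3.267 + 0.8427 + 1.955 = 6.065 μGy/h.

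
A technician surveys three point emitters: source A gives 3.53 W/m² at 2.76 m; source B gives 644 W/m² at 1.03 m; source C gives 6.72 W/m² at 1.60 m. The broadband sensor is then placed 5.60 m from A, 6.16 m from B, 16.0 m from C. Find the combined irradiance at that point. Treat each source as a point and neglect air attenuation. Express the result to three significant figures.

18.9 W/m²

By superposition, sum each source's inverse-square contribution:
A: 3.53 × (2.76/5.60)² = 0.8575 W/m²
B: 644 × (1.03/6.16)² = 18.01 W/m²
C: 6.72 × (1.60/16.0)² = 0.06720 W/m²
Total = 0.8575 + 18.01 + 0.06720 = 18.93 W/m².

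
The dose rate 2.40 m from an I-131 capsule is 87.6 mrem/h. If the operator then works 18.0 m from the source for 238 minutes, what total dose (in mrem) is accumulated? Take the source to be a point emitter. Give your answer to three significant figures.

6.18 mrem

Applying the 1/r² law, rate at 18.0 m:
87.6 × (2.40/18.0)² = 87.6 × 0.01778 = 1.558 mrem/h.
Dose = rate × time = 1.558 mrem/h × 3.967 h = 6.181 mrem.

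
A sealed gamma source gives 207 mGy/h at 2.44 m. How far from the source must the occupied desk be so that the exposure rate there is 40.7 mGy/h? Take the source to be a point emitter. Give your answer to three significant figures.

5.50 m

Since intensity falls as 1/r², d₂ = d₁·√(I₁/I₂).
I₁/I₂ = 207/40.7 = 5.086, so d₂ = 2.44 × √5.086 = 5.503 m.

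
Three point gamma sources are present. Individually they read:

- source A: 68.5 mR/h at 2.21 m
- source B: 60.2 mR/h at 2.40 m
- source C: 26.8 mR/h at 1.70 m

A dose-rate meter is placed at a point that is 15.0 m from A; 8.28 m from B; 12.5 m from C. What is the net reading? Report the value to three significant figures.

Each source contributes Iᵢ·(dᵢ/rᵢ)²; contributions add.
A: 68.5 × (2.21/15.0)² = 1.487 mR/h
B: 60.2 × (2.40/8.28)² = 5.058 mR/h
C: 26.8 × (1.70/12.5)² = 0.4957 mR/h
Total = 1.487 + 5.058 + 0.4957 = 7.041 mR/h.

7.04 mR/h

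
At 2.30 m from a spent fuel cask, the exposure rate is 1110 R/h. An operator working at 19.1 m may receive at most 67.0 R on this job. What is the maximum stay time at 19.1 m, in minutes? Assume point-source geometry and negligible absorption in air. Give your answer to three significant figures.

250 min

Intensity scales as (d₁/d₂)², so rate at 19.1 m:
(2.30/19.1)² = 0.01450, so 1110 × 0.01450 = 16.10 R/h.
Stay time = 67.0 R ÷ 16.10 R/h = 4.161 h = 249.7 min.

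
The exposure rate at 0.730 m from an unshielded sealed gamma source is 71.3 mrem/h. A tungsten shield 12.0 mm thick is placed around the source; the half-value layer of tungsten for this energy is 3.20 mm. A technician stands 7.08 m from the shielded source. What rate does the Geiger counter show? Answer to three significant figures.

0.0563 mrem/h

Distance alone: (0.730/7.08)² = 0.01063, so 71.3 × 0.01063 = 0.7579 mrem/h.
Shield: 12.0/3.20 = 3.750 half-value layers → attenuation 2^(−3.750) = 0.07433.
Combined: 0.7579 × 0.07433 = 0.05633 mrem/h.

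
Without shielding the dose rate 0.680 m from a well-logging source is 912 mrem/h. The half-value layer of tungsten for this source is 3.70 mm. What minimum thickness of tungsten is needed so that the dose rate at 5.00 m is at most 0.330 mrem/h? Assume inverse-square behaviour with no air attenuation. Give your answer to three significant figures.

At 5.00 m, distance alone gives 912 × (0.680/5.00)² = 912 × 0.01850 = 16.87 mrem/h.
Further attenuation needed: 16.87/0.330 = 51.12.
n = log₂(51.12) = 5.676 half-value layers.
Thickness = 5.676 × 3.70 mm = 21.00 mm.

21.0 mm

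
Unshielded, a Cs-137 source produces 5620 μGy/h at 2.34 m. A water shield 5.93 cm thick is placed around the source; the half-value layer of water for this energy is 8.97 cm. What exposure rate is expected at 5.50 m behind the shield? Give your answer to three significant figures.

Distance alone: 5620 × (2.34/5.50)² = 5620 × 0.1810 = 1017 μGy/h.
Shield: 5.93/8.97 = 0.6611 half-value layers → attenuation 2^(−0.6611) = 0.6324.
Combined: 1017 × 0.6324 = 643.2 μGy/h.

643 μGy/h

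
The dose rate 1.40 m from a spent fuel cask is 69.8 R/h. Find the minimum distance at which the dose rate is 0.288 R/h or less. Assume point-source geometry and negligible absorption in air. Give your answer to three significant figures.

21.8 m

Applying the 1/r² law, d₂ = d₁·√(I₁/I₂).
I₁/I₂ = 69.8/0.288 = 242.4, so d₂ = 1.40 × √242.4 = 21.80 m.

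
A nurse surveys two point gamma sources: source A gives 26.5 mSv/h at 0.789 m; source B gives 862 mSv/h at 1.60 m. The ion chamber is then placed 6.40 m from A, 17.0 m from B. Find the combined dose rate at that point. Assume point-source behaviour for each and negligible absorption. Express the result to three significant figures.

Each source contributes Iᵢ·(dᵢ/rᵢ)²; contributions add.
A: 26.5 × (0.789/6.40)² = 0.4028 mSv/h
B: 862 × (1.60/17.0)² = 7.636 mSv/h
Total = 0.4028 + 7.636 = 8.039 mSv/h.

8.04 mSv/h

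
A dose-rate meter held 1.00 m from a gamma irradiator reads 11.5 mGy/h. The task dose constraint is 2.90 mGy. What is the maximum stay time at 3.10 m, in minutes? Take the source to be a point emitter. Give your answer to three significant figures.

By the inverse-square law, rate at 3.10 m:
11.5 × (1.00/3.10)² = 11.5 × 0.1041 = 1.197 mGy/h.
Stay time = 2.90 mGy ÷ 1.197 mGy/h = 2.423 h = 145.4 min.

145 min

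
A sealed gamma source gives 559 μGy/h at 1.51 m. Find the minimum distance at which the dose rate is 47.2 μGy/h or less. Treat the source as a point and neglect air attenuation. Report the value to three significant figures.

Applying the 1/r² law, d₂ = d₁·√(I₁/I₂).
I₁/I₂ = 559/47.2 = 11.84, so d₂ = 1.51 × √11.84 = 5.196 m.

5.20 m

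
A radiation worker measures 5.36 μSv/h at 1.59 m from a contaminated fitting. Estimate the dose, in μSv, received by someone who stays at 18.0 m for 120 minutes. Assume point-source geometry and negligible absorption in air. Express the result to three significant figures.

0.0836 μSv

Since intensity falls as 1/r², rate at 18.0 m:
(1.59/18.0)² = 0.007803, so 5.36 × 0.007803 = 0.04182 μSv/h.
Dose = rate × time = 0.04182 μSv/h × 2.000 h = 0.08364 μSv.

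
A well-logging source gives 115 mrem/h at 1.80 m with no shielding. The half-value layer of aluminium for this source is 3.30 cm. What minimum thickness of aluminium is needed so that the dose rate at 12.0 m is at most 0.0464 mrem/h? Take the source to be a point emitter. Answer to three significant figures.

19.1 cm

At 12.0 m, distance alone gives 115 × (1.80/12.0)² = 115 × 0.02250 = 2.587 mrem/h.
Further attenuation needed: 2.587/0.0464 = 55.75.
n = log₂(55.75) = 5.801 half-value layers.
Thickness = 5.801 × 3.30 cm = 19.14 cm.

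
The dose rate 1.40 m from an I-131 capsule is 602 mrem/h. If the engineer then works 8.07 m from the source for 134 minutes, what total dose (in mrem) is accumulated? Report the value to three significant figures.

40.5 mrem

By the inverse-square law, rate at 8.07 m:
602 × (1.40/8.07)² = 602 × 0.03010 = 18.12 mrem/h.
Dose = rate × time = 18.12 mrem/h × 2.233 h = 40.46 mrem.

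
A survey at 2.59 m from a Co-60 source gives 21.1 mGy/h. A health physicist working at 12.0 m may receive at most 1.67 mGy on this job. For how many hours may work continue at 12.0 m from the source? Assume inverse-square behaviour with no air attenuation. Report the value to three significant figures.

1.70 h

Using I₁d₁² = I₂d₂², rate at 12.0 m:
21.1 × (2.59/12.0)² = 21.1 × 0.04658 = 0.9828 mGy/h.
Stay time = 1.67 mGy ÷ 0.9828 mGy/h = 1.699 h.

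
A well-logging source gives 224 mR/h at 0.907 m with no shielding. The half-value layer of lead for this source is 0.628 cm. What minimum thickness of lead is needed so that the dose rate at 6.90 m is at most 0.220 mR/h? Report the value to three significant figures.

2.60 cm

At 6.90 m, distance alone gives 224 × (0.907/6.90)² = 224 × 0.01728 = 3.871 mR/h.
Further attenuation needed: 3.871/0.220 = 17.60.
n = log₂(17.60) = 4.138 half-value layers.
Thickness = 4.138 × 0.628 cm = 2.599 cm.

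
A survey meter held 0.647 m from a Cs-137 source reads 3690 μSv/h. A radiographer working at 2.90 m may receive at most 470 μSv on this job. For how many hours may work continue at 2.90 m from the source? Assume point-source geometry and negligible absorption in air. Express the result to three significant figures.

Intensity scales as (d₁/d₂)², so rate at 2.90 m:
(0.647/2.90)² = 0.04978, so 3690 × 0.04978 = 183.7 μSv/h.
Stay time = 470 μSv ÷ 183.7 μSv/h = 2.559 h.

2.56 h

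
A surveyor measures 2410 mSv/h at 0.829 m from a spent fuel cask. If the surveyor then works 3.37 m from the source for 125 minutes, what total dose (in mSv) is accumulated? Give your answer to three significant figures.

304 mSv

By the inverse-square law, rate at 3.37 m:
(0.829/3.37)² = 0.06051, so 2410 × 0.06051 = 145.8 mSv/h.
Dose = rate × time = 145.8 mSv/h × 2.083 h = 303.7 mSv.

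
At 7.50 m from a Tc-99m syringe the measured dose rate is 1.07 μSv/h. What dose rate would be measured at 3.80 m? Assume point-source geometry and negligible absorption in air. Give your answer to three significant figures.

Intensity scales as (d₁/d₂)², so scaling from 7.50 m to 3.80 m:
(7.50/3.80)² = 3.895, so 1.07 × 3.895 = 4.168 μSv/h.

4.17 μSv/h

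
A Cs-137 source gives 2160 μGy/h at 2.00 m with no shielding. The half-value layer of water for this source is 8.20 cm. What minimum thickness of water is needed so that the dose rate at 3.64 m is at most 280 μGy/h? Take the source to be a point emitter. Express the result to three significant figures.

10.0 cm

At 3.64 m, distance alone gives 2160 × (2.00/3.64)² = 2160 × 0.3019 = 652.1 μGy/h.
Further attenuation needed: 652.1/280 = 2.329.
n = log₂(2.329) = 1.220 half-value layers.
Thickness = 1.220 × 8.20 cm = 10.00 cm.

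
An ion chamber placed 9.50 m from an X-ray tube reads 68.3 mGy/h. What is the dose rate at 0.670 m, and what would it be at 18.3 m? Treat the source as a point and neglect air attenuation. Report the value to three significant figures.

Intensity scales as (d₁/d₂)², so
At 0.670 m: (9.50/0.670)² = 201.0, so 68.3 × 201.0 = 13730 mGy/h
At 18.3 m: 13730 × (0.670/18.3)² = 13730 × 0.001340 = 18.40 mGy/h.

13700 mGy/h; 18.4 mGy/h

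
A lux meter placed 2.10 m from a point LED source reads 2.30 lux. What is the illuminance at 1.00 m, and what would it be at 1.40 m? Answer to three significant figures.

Since intensity falls as 1/r²,
At 1.00 m: 2.30 × (2.10/1.00)² = 2.30 × 4.410 = 10.14 lux
At 1.40 m: 10.14 × (1.00/1.40)² = 10.14 × 0.5102 = 5.173 lux.

10.1 lux; 5.17 lux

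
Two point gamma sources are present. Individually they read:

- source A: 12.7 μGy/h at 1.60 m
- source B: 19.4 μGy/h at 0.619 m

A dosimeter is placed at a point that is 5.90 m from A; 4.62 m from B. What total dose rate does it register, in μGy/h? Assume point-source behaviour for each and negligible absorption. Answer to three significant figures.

1.28 μGy/h

By superposition, sum each source's inverse-square contribution:
A: 12.7 × (1.60/5.90)² = 0.9340 μGy/h
B: 19.4 × (0.619/4.62)² = 0.3483 μGy/h
Total = 0.9340 + 0.3483 = 1.282 μGy/h.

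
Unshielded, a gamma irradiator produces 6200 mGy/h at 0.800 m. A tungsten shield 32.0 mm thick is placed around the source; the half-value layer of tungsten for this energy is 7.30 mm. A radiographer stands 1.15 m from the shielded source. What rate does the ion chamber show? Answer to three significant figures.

Distance alone: (0.800/1.15)² = 0.4839, so 6200 × 0.4839 = 3000 mGy/h.
Shield: 32.0/7.30 = 4.384 half-value layers → attenuation 2^(−4.384) = 0.04789.
Combined: 3000 × 0.04789 = 143.7 mGy/h.

144 mGy/h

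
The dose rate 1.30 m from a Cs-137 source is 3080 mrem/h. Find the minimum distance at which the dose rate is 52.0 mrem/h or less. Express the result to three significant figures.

10.0 m

Intensity scales as (d₁/d₂)², so d₂ = d₁·√(I₁/I₂).
I₁/I₂ = 3080/52.0 = 59.23, so d₂ = 1.30 × √59.23 = 10.00 m.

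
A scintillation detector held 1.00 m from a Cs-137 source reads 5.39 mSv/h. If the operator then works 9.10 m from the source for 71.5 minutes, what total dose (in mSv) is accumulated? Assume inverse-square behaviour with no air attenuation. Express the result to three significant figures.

Applying the 1/r² law, rate at 9.10 m:
(1.00/9.10)² = 0.01208, so 5.39 × 0.01208 = 0.06511 mSv/h.
Dose = rate × time = 0.06511 mSv/h × 1.192 h = 0.07761 mSv.

0.0776 mSv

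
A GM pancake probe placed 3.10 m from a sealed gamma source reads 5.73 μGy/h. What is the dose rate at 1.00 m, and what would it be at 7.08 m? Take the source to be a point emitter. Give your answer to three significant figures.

Intensity scales as (d₁/d₂)², so
At 1.00 m: 5.73 × (3.10/1.00)² = 5.73 × 9.610 = 55.07 μGy/h
At 7.08 m: 55.07 × (1.00/7.08)² = 55.07 × 0.01995 = 1.099 μGy/h.

55.1 μGy/h; 1.10 μGy/h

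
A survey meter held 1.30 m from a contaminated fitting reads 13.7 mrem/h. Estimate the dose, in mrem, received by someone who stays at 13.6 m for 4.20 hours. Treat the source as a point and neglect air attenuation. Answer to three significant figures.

0.526 mrem

Using I₁d₁² = I₂d₂², rate at 13.6 m:
13.7 × (1.30/13.6)² = 13.7 × 0.009137 = 0.1252 mrem/h.
Dose = rate × time = 0.1252 mrem/h × 4.200 h = 0.5258 mrem.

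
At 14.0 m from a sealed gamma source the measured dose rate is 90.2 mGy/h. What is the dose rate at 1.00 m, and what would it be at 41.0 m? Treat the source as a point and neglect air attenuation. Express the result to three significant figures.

Applying the 1/r² law,
At 1.00 m: (14.0/1.00)² = 196.0, so 90.2 × 196.0 = 17680 mGy/h
At 41.0 m: 17680 × (1.00/41.0)² = 17680 × 0.0005949 = 10.52 mGy/h.

17700 mGy/h; 10.5 mGy/h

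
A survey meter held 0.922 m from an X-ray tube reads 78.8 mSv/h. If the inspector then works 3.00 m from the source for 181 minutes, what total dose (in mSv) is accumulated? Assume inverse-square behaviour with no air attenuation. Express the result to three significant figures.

Applying the 1/r² law, rate at 3.00 m:
(0.922/3.00)² = 0.09445, so 78.8 × 0.09445 = 7.443 mSv/h.
Dose = rate × time = 7.443 mSv/h × 3.017 h = 22.46 mSv.

22.5 mSv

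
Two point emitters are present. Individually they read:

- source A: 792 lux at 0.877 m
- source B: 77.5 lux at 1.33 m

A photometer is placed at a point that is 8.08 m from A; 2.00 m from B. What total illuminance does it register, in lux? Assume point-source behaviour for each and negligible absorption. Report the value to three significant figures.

43.6 lux

By superposition, sum each source's inverse-square contribution:
A: 792 × (0.877/8.08)² = 9.330 lux
B: 77.5 × (1.33/2.00)² = 34.27 lux
Total = 9.330 + 34.27 = 43.60 lux.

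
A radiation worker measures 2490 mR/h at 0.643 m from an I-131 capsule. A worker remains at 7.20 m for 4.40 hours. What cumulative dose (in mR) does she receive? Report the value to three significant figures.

87.4 mR

Using I₁d₁² = I₂d₂², rate at 7.20 m:
(0.643/7.20)² = 0.007975, so 2490 × 0.007975 = 19.86 mR/h.
Dose = rate × time = 19.86 mR/h × 4.400 h = 87.38 mR.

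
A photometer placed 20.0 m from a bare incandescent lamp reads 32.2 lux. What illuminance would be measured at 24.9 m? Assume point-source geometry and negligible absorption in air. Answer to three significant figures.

Applying the 1/r² law, scaling from 20.0 m to 24.9 m:
32.2 × (20.0/24.9)² = 32.2 × 0.6452 = 20.78 lux.

20.8 lux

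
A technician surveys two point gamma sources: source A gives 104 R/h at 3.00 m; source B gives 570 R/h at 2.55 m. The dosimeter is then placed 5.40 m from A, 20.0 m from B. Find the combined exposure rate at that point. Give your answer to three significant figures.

By superposition, sum each source's inverse-square contribution:
A: 104 × (3.00/5.40)² = 32.10 R/h
B: 570 × (2.55/20.0)² = 9.266 R/h
Total = 32.10 + 9.266 = 41.37 R/h.

41.4 R/h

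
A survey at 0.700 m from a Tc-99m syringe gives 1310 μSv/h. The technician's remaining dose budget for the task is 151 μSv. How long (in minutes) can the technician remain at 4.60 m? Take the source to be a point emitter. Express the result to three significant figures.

299 min

Intensity scales as (d₁/d₂)², so rate at 4.60 m:
1310 × (0.700/4.60)² = 1310 × 0.02316 = 30.34 μSv/h.
Stay time = 151 μSv ÷ 30.34 μSv/h = 4.977 h = 298.6 min.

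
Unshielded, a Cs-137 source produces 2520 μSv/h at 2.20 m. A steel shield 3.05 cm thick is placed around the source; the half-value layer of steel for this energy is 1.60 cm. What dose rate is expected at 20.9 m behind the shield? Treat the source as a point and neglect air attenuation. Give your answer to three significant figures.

Distance alone: (2.20/20.9)² = 0.01108, so 2520 × 0.01108 = 27.92 μSv/h.
Shield: 3.05/1.60 = 1.906 half-value layers → attenuation 2^(−1.906) = 0.2668.
Combined: 27.92 × 0.2668 = 7.449 μSv/h.

7.45 μSv/h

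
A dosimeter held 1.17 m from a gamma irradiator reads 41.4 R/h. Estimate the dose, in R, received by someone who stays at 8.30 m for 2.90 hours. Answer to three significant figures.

2.39 R

By the inverse-square law, rate at 8.30 m:
(1.17/8.30)² = 0.01987, so 41.4 × 0.01987 = 0.8226 R/h.
Dose = rate × time = 0.8226 R/h × 2.900 h = 2.386 R.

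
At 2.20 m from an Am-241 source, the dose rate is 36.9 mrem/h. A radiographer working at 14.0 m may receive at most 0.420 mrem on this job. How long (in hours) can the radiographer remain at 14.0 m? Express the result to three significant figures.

Intensity scales as (d₁/d₂)², so rate at 14.0 m:
(2.20/14.0)² = 0.02469, so 36.9 × 0.02469 = 0.9111 mrem/h.
Stay time = 0.420 mrem ÷ 0.9111 mrem/h = 0.4610 h.

0.461 h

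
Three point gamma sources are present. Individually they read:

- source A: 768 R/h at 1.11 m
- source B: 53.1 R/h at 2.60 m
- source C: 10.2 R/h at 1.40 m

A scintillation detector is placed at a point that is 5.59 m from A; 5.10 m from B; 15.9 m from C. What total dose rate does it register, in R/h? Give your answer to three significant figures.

44.2 R/h

Each source contributes Iᵢ·(dᵢ/rᵢ)²; contributions add.
A: 768 × (1.11/5.59)² = 30.28 R/h
B: 53.1 × (2.60/5.10)² = 13.80 R/h
C: 10.2 × (1.40/15.9)² = 0.07908 R/h
Total = 30.28 + 13.80 + 0.07908 = 44.16 R/h.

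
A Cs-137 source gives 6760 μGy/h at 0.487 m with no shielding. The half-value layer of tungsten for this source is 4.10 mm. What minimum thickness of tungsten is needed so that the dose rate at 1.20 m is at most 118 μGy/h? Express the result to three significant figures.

At 1.20 m, distance alone gives 6760 × (0.487/1.20)² = 6760 × 0.1647 = 1113 μGy/h.
Further attenuation needed: 1113/118 = 9.432.
n = log₂(9.432) = 3.238 half-value layers.
Thickness = 3.238 × 4.10 mm = 13.28 mm.

13.3 mm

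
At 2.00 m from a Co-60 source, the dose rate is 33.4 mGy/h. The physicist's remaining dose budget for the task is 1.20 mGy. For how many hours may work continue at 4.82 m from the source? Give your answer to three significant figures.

Intensity scales as (d₁/d₂)², so rate at 4.82 m:
(2.00/4.82)² = 0.1722, so 33.4 × 0.1722 = 5.751 mGy/h.
Stay time = 1.20 mGy ÷ 5.751 mGy/h = 0.2087 h.

0.209 h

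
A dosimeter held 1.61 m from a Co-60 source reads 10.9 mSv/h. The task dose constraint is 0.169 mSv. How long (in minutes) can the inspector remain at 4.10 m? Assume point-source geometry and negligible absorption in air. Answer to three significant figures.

Intensity scales as (d₁/d₂)², so rate at 4.10 m:
(1.61/4.10)² = 0.1542, so 10.9 × 0.1542 = 1.681 mSv/h.
Stay time = 0.169 mSv ÷ 1.681 mSv/h = 0.1005 h = 6.030 min.

6.03 min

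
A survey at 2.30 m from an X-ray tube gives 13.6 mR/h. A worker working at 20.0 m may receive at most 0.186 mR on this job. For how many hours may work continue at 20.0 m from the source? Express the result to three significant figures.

By the inverse-square law, rate at 20.0 m:
(2.30/20.0)² = 0.01322, so 13.6 × 0.01322 = 0.1798 mR/h.
Stay time = 0.186 mR ÷ 0.1798 mR/h = 1.034 h.

1.03 h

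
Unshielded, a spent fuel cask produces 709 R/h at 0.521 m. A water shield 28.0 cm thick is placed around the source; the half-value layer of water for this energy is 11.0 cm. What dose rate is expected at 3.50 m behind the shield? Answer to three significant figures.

2.69 R/h

Distance alone: (0.521/3.50)² = 0.02216, so 709 × 0.02216 = 15.71 R/h.
Shield: 28.0/11.0 = 2.545 half-value layers → attenuation 2^(−2.545) = 0.1713.
Combined: 15.71 × 0.1713 = 2.691 R/h.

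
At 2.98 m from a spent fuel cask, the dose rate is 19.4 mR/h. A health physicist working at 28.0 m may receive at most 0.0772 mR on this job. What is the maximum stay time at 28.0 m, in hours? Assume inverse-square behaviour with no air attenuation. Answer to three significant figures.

0.351 h

By the inverse-square law, rate at 28.0 m:
19.4 × (2.98/28.0)² = 19.4 × 0.01133 = 0.2198 mR/h.
Stay time = 0.0772 mR ÷ 0.2198 mR/h = 0.3512 h.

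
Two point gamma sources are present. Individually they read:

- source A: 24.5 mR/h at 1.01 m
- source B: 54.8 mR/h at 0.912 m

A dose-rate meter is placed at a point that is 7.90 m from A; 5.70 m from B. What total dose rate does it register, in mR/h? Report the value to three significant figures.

1.80 mR/h

Each source contributes Iᵢ·(dᵢ/rᵢ)²; contributions add.
A: 24.5 × (1.01/7.90)² = 0.4005 mR/h
B: 54.8 × (0.912/5.70)² = 1.403 mR/h
Total = 0.4005 + 1.403 = 1.804 mR/h.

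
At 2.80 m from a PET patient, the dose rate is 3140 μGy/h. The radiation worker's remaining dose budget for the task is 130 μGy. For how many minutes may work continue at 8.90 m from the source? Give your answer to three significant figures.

25.1 min

Intensity scales as (d₁/d₂)², so rate at 8.90 m:
3140 × (2.80/8.90)² = 3140 × 0.09898 = 310.8 μGy/h.
Stay time = 130 μGy ÷ 310.8 μGy/h = 0.4183 h = 25.10 min.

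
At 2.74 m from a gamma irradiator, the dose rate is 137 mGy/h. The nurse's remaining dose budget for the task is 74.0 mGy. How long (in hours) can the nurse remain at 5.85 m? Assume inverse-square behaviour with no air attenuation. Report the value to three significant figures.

2.46 h

Since intensity falls as 1/r², rate at 5.85 m:
137 × (2.74/5.85)² = 137 × 0.2194 = 30.06 mGy/h.
Stay time = 74.0 mGy ÷ 30.06 mGy/h = 2.462 h.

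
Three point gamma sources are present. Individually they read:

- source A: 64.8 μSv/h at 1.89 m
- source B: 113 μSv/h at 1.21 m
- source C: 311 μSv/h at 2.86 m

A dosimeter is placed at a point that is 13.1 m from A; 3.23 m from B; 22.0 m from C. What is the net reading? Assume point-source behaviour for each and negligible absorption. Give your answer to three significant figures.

22.5 μSv/h

By superposition, sum each source's inverse-square contribution:
A: 64.8 × (1.89/13.1)² = 1.349 μSv/h
B: 113 × (1.21/3.23)² = 15.86 μSv/h
C: 311 × (2.86/22.0)² = 5.256 μSv/h
Total = 1.349 + 15.86 + 5.256 = 22.46 μSv/h.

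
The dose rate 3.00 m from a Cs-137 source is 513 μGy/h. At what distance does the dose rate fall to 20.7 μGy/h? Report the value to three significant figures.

Applying the 1/r² law, d₂ = d₁·√(I₁/I₂).
I₁/I₂ = 513/20.7 = 24.78, so d₂ = 3.00 × √24.78 = 14.93 m.

14.9 m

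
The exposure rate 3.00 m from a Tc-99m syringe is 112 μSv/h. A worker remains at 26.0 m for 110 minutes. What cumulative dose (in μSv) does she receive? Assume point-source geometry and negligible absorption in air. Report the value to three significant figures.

Intensity scales as (d₁/d₂)², so rate at 26.0 m:
(3.00/26.0)² = 0.01331, so 112 × 0.01331 = 1.491 μSv/h.
Dose = rate × time = 1.491 μSv/h × 1.833 h = 2.733 μSv.

2.73 μSv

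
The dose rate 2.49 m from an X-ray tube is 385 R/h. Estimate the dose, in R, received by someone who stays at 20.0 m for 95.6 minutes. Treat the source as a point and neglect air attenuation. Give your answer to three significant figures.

9.51 R

By the inverse-square law, rate at 20.0 m:
385 × (2.49/20.0)² = 385 × 0.01550 = 5.968 R/h.
Dose = rate × time = 5.968 R/h × 1.593 h = 9.507 R.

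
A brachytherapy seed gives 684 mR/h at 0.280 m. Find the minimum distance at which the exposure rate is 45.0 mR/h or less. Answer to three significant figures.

1.09 m

Applying the 1/r² law, d₂ = d₁·√(I₁/I₂).
I₁/I₂ = 684/45.0 = 15.20, so d₂ = 0.280 × √15.20 = 1.092 m.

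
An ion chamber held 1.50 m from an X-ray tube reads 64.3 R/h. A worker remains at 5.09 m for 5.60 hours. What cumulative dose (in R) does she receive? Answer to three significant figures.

By the inverse-square law, rate at 5.09 m:
64.3 × (1.50/5.09)² = 64.3 × 0.08685 = 5.584 R/h.
Dose = rate × time = 5.584 R/h × 5.600 h = 31.27 R.

31.3 R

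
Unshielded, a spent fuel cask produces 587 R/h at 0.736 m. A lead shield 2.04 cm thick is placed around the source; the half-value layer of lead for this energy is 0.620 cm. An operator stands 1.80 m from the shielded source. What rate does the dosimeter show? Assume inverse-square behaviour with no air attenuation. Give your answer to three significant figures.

Distance alone: 587 × (0.736/1.80)² = 587 × 0.1672 = 98.15 R/h.
Shield: 2.04/0.620 = 3.290 half-value layers → attenuation 2^(−3.290) = 0.1022.
Combined: 98.15 × 0.1022 = 10.03 R/h.

10.0 R/h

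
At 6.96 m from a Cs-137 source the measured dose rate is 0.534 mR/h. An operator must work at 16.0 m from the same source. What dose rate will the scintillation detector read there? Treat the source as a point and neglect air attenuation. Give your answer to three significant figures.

Since intensity falls as 1/r², scaling from 6.96 m to 16.0 m:
0.534 × (6.96/16.0)² = 0.534 × 0.1892 = 0.1010 mR/h.

0.101 mR/h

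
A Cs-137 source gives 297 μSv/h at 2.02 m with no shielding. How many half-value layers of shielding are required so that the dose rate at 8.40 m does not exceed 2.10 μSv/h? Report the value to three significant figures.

At 8.40 m, distance alone gives 297 × (2.02/8.40)² = 297 × 0.05783 = 17.18 μSv/h.
Further attenuation needed: 17.18/2.10 = 8.181.
n = log₂(8.181) = 3.032 half-value layers.

3.03 half-value layers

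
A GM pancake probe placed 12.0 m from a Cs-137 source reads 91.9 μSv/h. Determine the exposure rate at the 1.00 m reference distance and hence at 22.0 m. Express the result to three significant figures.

13200 μSv/h; 27.3 μSv/h

By the inverse-square law,
At 1.00 m: (12.0/1.00)² = 144.0, so 91.9 × 144.0 = 13230 μSv/h
At 22.0 m: (1.00/22.0)² = 0.002066, so 13230 × 0.002066 = 27.33 μSv/h.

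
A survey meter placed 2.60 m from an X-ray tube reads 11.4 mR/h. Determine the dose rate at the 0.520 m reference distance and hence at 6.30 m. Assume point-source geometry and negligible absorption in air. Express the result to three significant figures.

285 mR/h; 1.94 mR/h

Intensity scales as (d₁/d₂)², so
At 0.520 m: (2.60/0.520)² = 25.00, so 11.4 × 25.00 = 285.0 mR/h
At 6.30 m: (0.520/6.30)² = 0.006813, so 285.0 × 0.006813 = 1.942 mR/h.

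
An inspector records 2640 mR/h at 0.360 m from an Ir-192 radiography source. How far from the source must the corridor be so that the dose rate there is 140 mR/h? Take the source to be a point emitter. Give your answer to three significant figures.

1.56 m

Applying the 1/r² law, d₂ = d₁·√(I₁/I₂).
I₁/I₂ = 2640/140 = 18.86, so d₂ = 0.360 × √18.86 = 1.563 m.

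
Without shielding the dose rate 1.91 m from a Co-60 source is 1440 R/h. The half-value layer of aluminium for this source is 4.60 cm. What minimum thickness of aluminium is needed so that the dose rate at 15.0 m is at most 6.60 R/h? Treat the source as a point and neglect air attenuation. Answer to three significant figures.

At 15.0 m, distance alone gives (1.91/15.0)² = 0.01621, so 1440 × 0.01621 = 23.34 R/h.
Further attenuation needed: 23.34/6.60 = 3.536.
n = log₂(3.536) = 1.822 half-value layers.
Thickness = 1.822 × 4.60 cm = 8.381 cm.

8.38 cm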